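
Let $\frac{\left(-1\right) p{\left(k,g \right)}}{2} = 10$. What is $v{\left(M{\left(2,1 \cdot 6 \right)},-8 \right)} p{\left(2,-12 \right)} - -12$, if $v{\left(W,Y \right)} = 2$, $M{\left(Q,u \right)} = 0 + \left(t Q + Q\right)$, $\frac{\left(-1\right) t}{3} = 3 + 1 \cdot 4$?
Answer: $-28$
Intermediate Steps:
$t = -21$ ($t = - 3 \left(3 + 1 \cdot 4\right) = - 3 \left(3 + 4\right) = \left(-3\right) 7 = -21$)
$p{\left(k,g \right)} = -20$ ($p{\left(k,g \right)} = \left(-2\right) 10 = -20$)
$M{\left(Q,u \right)} = - 20 Q$ ($M{\left(Q,u \right)} = 0 + \left(- 21 Q + Q\right) = 0 - 20 Q = - 20 Q$)
$v{\left(M{\left(2,1 \cdot 6 \right)},-8 \right)} p{\left(2,-12 \right)} - -12 = 2 \left(-20\right) - -12 = -40 + 12 = -28$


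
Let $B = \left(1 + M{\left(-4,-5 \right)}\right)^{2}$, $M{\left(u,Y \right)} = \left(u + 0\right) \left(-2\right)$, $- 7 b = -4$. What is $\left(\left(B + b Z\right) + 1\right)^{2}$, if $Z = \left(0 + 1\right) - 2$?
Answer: $\frac{324900}{49} \approx 6630.6$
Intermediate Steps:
$b = \frac{4}{7}$ ($b = \left(- \frac{1}{7}\right) \left(-4\right) = \frac{4}{7} \approx 0.57143$)
$M{\left(u,Y \right)} = - 2 u$ ($M{\left(u,Y \right)} = u \left(-2\right) = - 2 u$)
$Z = -1$ ($Z = 1 - 2 = -1$)
$B = 81$ ($B = \left(1 - -8\right)^{2} = \left(1 + 8\right)^{2} = 9^{2} = 81$)
$\left(\left(B + b Z\right) + 1\right)^{2} = \left(\left(81 + \frac{4}{7} \left(-1\right)\right) + 1\right)^{2} = \left(\left(81 - \frac{4}{7}\right) + 1\right)^{2} = \left(\frac{563}{7} + 1\right)^{2} = \left(\frac{570}{7}\right)^{2} = \frac{324900}{49}$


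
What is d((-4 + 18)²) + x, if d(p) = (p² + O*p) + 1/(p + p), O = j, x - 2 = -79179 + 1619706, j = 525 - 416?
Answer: 627321129/392 ≈ 1.6003e+6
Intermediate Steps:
j = 109
x = 1540529 (x = 2 + (-79179 + 1619706) = 2 + 1540527 = 1540529)
O = 109
d(p) = p² + 1/(2*p) + 109*p (d(p) = (p² + 109*p) + 1/(p + p) = (p² + 109*p) + 1/(2*p) = p² + 1/(2*p) + 109*p)
d((-4 + 18)²) + x = (((-4 + 18)²)² + 1/(2*((-4 + 18)²)) + 109*(-4 + 18)²) + 1540529 = ((14²)² + 1/(2*(14²)) + 109*14²) + 1540529 = (196² + (½)/196 + 109*196) + 1540529 = (38416 + (½)*(1/196) + 21364) + 1540529 = (38416 + 1/392 + 21364) + 1540529 = 23433761/392 + 1540529 = 627321129/392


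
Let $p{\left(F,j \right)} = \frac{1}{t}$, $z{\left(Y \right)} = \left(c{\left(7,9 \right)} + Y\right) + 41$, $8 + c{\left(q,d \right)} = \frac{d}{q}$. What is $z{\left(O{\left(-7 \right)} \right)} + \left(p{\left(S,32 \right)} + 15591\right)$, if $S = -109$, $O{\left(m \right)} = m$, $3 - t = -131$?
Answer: $\frac{14649959}{938} \approx 15618.0$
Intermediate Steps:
$c{\left(q,d \right)} = -8 + \frac{d}{q}$
$t = 134$ ($t = 3 - -131 = 3 + 131 = 134$)
$z{\left(Y \right)} = \frac{240}{7} + Y$ ($z{\left(Y \right)} = \left(\left(-8 + \frac{9}{7}\right) + Y\right) + 41 = \left(- \frac{47}{7} + Y\right) + 41 = \frac{240}{7} + Y$)
$p{\left(F,j \right)} = \frac{1}{134}$
$z{\left(O{\left(-7 \right)} \right)} + \left(p{\left(S,32 \right)} + 15591\right) = \left(\frac{240}{7} - 7\right) + \left(\frac{1}{134} + 15591\right) = \frac{191}{7} + \frac{2089195}{134} = \frac{14649959}{938}$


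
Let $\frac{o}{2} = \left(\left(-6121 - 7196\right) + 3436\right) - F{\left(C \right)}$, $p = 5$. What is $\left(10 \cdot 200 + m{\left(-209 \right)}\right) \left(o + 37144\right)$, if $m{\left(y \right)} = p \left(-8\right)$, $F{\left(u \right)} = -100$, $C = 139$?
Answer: $34460720$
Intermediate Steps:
$m{\left(y \right)} = -40$ ($m{\left(y \right)} = 5 \left(-8\right) = -40$)
$o = -19562$ ($o = 2 \left(\left(\left(-6121 - 7196\right) + 3436\right) - -100\right) = 2 \left(\left(-13317 + 3436\right) + 100\right) = 2 \left(-9881 + 100\right) = 2 \left(-9781\right) = -19562$)
$\left(10 \cdot 200 + m{\left(-209 \right)}\right) \left(o + 37144\right) = \left(10 \cdot 200 - 40\right) \left(-19562 + 37144\right) = \left(2000 - 40\right) 17582 = 1960 \cdot 17582 = 34460720$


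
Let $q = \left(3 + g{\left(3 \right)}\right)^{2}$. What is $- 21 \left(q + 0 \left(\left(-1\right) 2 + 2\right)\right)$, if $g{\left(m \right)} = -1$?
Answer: $-84$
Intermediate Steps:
$q = 4$ ($q = \left(3 - 1\right)^{2} = 2^{2} = 4$)
$- 21 \left(q + 0 \left(\left(-1\right) 2 + 2\right)\right) = - 21 \left(4 + 0 \left(\left(-1\right) 2 + 2\right)\right) = - 21 \left(4 + 0 \left(-2 + 2\right)\right) = - 21 \left(4 + 0 \cdot 0\right) = - 21 \left(4 + 0\right) = \left(-21\right) 4 = -84$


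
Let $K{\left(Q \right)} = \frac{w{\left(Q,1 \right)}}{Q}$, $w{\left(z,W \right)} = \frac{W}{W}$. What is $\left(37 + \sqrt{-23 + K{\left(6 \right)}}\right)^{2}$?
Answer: $\frac{\left(222 + i \sqrt{822}\right)^{2}}{36} \approx 1346.2 + 353.6 i$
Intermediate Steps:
$w{\left(z,W \right)} = 1$
$K{\left(Q \right)} = \frac{1}{Q}$ ($K{\left(Q \right)} = 1 \frac{1}{Q} = \frac{1}{Q}$)
$\left(37 + \sqrt{-23 + K{\left(6 \right)}}\right)^{2} = \left(37 + \sqrt{-23 + \frac{1}{6}}\right)^{2} = \left(37 + \sqrt{- \frac{137}{6}}\right)^{2} = \left(37 + \frac{i \sqrt{822}}{6}\right)^{2}$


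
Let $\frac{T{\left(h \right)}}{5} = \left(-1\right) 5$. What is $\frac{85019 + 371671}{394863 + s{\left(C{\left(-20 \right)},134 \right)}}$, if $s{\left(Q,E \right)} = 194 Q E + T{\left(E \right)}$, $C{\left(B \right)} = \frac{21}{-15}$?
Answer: $\frac{380575}{298703} \approx 1.2741$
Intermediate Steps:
$T{\left(h \right)} = -25$ ($T{\left(h \right)} = 5 \left(\left(-1\right) 5\right) = 5 \left(-5\right) = -25$)
$C{\left(B \right)} = - \frac{7}{5}$ ($C{\left(B \right)} = 21 \left(- \frac{1}{15}\right) = - \frac{7}{5}$)
$s{\left(Q,E \right)} = -25 + 194 E Q$ ($s{\left(Q,E \right)} = 194 Q E - 25 = 194 E Q - 25 = -25 + 194 E Q$)
$\frac{85019 + 371671}{394863 + s{\left(C{\left(-20 \right)},134 \right)}} = \frac{85019 + 371671}{394863 + \left(-25 + 194 \cdot 134 \left(- \frac{7}{5}\right)\right)} = \frac{456690}{394863 - \frac{182097}{5}} = \frac{456690}{\frac{1792218}{5}} = 456690 \cdot \frac{5}{1792218} = \frac{380575}{298703}$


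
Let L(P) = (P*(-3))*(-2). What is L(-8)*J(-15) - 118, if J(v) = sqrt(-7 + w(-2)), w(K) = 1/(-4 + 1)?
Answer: -118 - 16*I*sqrt(66) ≈ -118.0 - 129.98*I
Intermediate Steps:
w(K) = -1/3 (w(K) = 1/(-3) = -1/3)
L(P) = 6*P (L(P) = -3*P*(-2) = 6*P)
J(v) = I*sqrt(66)/3 (J(v) = sqrt(-7 - 1/3) = sqrt(-22/3) = I*sqrt(66)/3)
L(-8)*J(-15) - 118 = (6*(-8))*(I*sqrt(66)/3) - 118 = -16*I*sqrt(66) - 118 = -118 - 16*I*sqrt(66)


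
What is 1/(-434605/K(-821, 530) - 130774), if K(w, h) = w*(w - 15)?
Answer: -686356/89757954149 ≈ -7.6467e-6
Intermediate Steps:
K(w, h) = w*(-15 + w)
1/(-434605/K(-821, 530) - 130774) = 1/(-434605*(-1/(821*(-15 - 821))) - 130774) = 1/(-434605/((-821*(-836))) - 130774) = 1/(-434605/686356 - 130774) = 1/(-89757954149/686356) = -686356/89757954149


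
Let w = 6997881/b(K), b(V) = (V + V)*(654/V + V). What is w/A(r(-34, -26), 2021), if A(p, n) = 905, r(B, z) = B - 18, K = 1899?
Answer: 2332627/2176135850 ≈ 0.0010719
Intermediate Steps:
r(B, z) = -18 + B
b(V) = 2*V*(V + 654/V) (b(V) = (2*V)*(V + 654/V) = 2*V*(V + 654/V))
w = 2332627/2404570 (w = 6997881/(1308 + 2*1899²) = 6997881/(1308 + 2*3606201) = 6997881/(1308 + 7212402) = 6997881/7213710 = 6997881*(1/7213710) = 2332627/2404570 ≈ 0.97008)
w/A(r(-34, -26), 2021) = (2332627/2404570)/905 = (2332627/2404570)*(1/905) = 2332627/2176135850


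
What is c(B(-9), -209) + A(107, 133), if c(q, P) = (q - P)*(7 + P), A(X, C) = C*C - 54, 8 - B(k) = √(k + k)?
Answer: -26199 + 606*I*√2 ≈ -26199.0 + 857.01*I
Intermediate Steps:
B(k) = 8 - √2*√k (B(k) = 8 - √(k + k) = 8 - √(2*k) = 8 - √2*√k)
A(X, C) = -54 + C² (A(X, C) = C² - 54 = -54 + C²)
c(q, P) = (7 + P)*(q - P)
c(B(-9), -209) + A(107, 133) = (-1*(-209)² - 7*(-209) + 7*(8 - √2*√(-9)) - 209*(8 - √2*√(-9))) + (-54 + 133²) = (-1*43681 + 1463 + 7*(8 - √2*3*I) - 209*(8 - √2*3*I)) + (-54 + 17689) = (-43681 + 1463 + 7*(8 - 3*I*√2) - 209*(8 - 3*I*√2)) + 17635 = (-43681 + 1463 + (56 - 21*I*√2) + (-1672 + 627*I*√2)) + 17635 = (-43834 + 606*I*√2) + 17635 = -26199 + 606*I*√2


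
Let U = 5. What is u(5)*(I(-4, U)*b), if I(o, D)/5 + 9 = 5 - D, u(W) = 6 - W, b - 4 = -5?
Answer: 45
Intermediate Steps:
b = -1 (b = 4 - 5 = -1)
I(o, D) = -20 - 5*D (I(o, D) = -45 + 5*(5 - D) = -45 + (25 - 5*D) = -20 - 5*D)
u(5)*(I(-4, U)*b) = (6 - 1*5)*((-20 - 5*5)*(-1)) = (6 - 5)*((-20 - 25)*(-1)) = 1*(-45*(-1)) = 1*45 = 45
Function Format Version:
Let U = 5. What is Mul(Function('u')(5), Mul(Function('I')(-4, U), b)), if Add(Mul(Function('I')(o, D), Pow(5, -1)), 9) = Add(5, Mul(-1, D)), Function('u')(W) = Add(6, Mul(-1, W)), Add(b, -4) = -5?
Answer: 45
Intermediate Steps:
b = -1 (b = Add(4, -5) = -1)
Function('I')(o, D) = Add(-20, Mul(-5, D)) (Function('I')(o, D) = Add(-45, Mul(5, Add(5, Mul(-1, D)))) = Add(-45, Add(25, Mul(-5, D))) = Add(-20, Mul(-5, D)))
Mul(Function('u')(5), Mul(Function('I')(-4, U), b)) = Mul(Add(6, Mul(-1, 5)), Mul(Add(-20, Mul(-5, 5)), -1)) = Mul(Add(6, -5), Mul(Add(-20, -25), -1)) = Mul(1, Mul(-45, -1)) = Mul(1, 45) = 45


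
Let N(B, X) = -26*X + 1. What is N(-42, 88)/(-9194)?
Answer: 2287/9194 ≈ 0.24875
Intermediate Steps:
N(B, X) = 1 - 26*X
N(-42, 88)/(-9194) = (1 - 26*88)/(-9194) = (1 - 2288)*(-1/9194) = -2287*(-1/9194) = 2287/9194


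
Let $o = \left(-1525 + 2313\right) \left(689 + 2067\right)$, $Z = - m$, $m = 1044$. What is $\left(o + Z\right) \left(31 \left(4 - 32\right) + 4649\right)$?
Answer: $8207356204$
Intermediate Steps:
$Z = -1044$ ($Z = \left(-1\right) 1044 = -1044$)
$o = 2171728$ ($o = 788 \cdot 2756 = 2171728$)
$\left(o + Z\right) \left(31 \left(4 - 32\right) + 4649\right) = \left(2171728 - 1044\right) \left(31 \left(4 - 32\right) + 4649\right) = 2170684 \left(31 \left(-28\right) + 4649\right) = 2170684 \left(-868 + 4649\right) = 2170684 \cdot 3781 = 8207356204$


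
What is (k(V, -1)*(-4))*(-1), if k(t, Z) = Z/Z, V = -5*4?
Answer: 4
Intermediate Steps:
V = -20
k(t, Z) = 1
(k(V, -1)*(-4))*(-1) = (1*(-4))*(-1) = -4*(-1) = 4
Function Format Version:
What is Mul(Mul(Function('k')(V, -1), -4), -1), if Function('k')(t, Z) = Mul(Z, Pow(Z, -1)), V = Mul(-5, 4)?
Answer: 4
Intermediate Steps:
V = -20
Function('k')(t, Z) = 1
Mul(Mul(Function('k')(V, -1), -4), -1) = Mul(Mul(1, -4), -1) = Mul(-4, -1) = 4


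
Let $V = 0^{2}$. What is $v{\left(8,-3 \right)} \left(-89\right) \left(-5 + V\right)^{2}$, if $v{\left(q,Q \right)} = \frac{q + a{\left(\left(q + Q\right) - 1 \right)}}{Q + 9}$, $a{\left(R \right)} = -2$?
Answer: $-2225$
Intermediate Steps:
$v{\left(q,Q \right)} = \frac{-2 + q}{9 + Q}$ ($v{\left(q,Q \right)} = \frac{q - 2}{Q + 9} = \frac{-2 + q}{9 + Q}$)
$V = 0$
$v{\left(8,-3 \right)} \left(-89\right) \left(-5 + V\right)^{2} = \frac{-2 + 8}{9 - 3} \left(-89\right) \left(-5 + 0\right)^{2} = \frac{1}{6} \cdot 6 \left(-89\right) \left(-5\right)^{2} = \frac{1}{6} \cdot 6 \left(-89\right) 25 = 1 \left(-89\right) 25 = \left(-89\right) 25 = -2225$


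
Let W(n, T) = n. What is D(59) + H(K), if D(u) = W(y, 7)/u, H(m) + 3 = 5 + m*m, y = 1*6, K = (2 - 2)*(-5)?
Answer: 124/59 ≈ 2.1017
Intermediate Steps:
K = 0 (K = 0*(-5) = 0)
y = 6
H(m) = 2 + m² (H(m) = -3 + (5 + m*m) = -3 + (5 + m²) = 2 + m²)
D(u) = 6/u
D(59) + H(K) = 6/59 + (2 + 0²) = 6*(1/59) + (2 + 0) = 6/59 + 2 = 124/59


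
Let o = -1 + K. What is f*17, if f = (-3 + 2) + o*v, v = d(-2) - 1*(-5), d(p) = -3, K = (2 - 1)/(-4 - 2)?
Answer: -170/3 ≈ -56.667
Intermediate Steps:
K = -⅙ (K = 1/(-6) = 1*(-⅙) = -⅙ ≈ -0.16667)
v = 2 (v = -3 - 1*(-5) = -3 + 5 = 2)
o = -7/6 (o = -1 - ⅙ = -7/6 ≈ -1.1667)
f = -10/3 (f = (-3 + 2) - 7/6*2 = -1 - 7/3 = -10/3 ≈ -3.3333)
f*17 = -10/3*17 = -170/3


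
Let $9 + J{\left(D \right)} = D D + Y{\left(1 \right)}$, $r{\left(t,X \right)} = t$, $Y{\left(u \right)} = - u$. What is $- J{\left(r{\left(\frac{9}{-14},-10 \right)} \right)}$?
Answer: $\frac{1879}{196} \approx 9.5867$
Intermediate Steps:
$J{\left(D \right)} = -10 + D^{2}$ ($J{\left(D \right)} = -9 + \left(D D - 1\right) = -9 + \left(D^{2} - 1\right) = -9 + \left(-1 + D^{2}\right) = -10 + D^{2}$)
$- J{\left(r{\left(\frac{9}{-14},-10 \right)} \right)} = - (-10 + \left(\frac{9}{-14}\right)^{2}) = - (-10 + \left(9 \left(- \frac{1}{14}\right)\right)^{2}) = - (-10 + \left(- \frac{9}{14}\right)^{2}) = - (-10 + \frac{81}{196}) = \left(-1\right) \left(- \frac{1879}{196}\right) = \frac{1879}{196}$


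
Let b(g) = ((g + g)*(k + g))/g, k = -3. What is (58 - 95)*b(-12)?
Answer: 1110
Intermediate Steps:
b(g) = -6 + 2*g (b(g) = ((g + g)*(-3 + g))/g = ((2*g)*(-3 + g))/g = (2*g*(-3 + g))/g = -6 + 2*g)
(58 - 95)*b(-12) = (58 - 95)*(-6 + 2*(-12)) = -37*(-6 - 24) = -37*(-30) = 1110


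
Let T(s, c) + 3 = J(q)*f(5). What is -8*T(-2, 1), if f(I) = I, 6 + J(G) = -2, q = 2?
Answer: 344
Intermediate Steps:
J(G) = -8 (J(G) = -6 - 2 = -8)
T(s, c) = -43 (T(s, c) = -3 - 8*5 = -3 - 40 = -43)
-8*T(-2, 1) = -8*(-43) = 344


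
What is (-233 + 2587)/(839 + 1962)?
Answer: 2354/2801 ≈ 0.84041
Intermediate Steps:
(-233 + 2587)/(839 + 1962) = 2354/2801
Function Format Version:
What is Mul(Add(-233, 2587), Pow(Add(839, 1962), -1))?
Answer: Rational(2354, 2801) ≈ 0.84041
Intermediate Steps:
Mul(Add(-233, 2587), Pow(Add(839, 1962), -1)) = Mul(2354, Pow(2801, -1)) = Mul(2354, Rational(1, 2801)) = Rational(2354, 2801)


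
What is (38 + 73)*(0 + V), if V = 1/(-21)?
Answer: -37/7 ≈ -5.2857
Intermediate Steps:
V = -1/21 ≈ -0.047619
(38 + 73)*(0 + V) = (38 + 73)*(0 - 1/21) = 111*(-1/21) = -37/7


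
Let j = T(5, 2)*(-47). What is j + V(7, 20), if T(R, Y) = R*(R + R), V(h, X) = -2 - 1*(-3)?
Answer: -2349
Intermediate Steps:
V(h, X) = 1 (V(h, X) = -2 + 3 = 1)
T(R, Y) = 2*R² (T(R, Y) = R*(2*R) = 2*R²)
j = -2350 (j = (2*5²)*(-47) = (2*25)*(-47) = 50*(-47) = -2350)
j + V(7, 20) = -2350 + 1 = -2349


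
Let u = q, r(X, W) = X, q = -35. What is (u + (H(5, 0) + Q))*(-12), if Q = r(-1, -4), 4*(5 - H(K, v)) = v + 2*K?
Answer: 402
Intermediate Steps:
H(K, v) = 5 - K/2 - v/4 (H(K, v) = 5 - (v + 2*K)/4 = 5 + (-K/2 - v/4) = 5 - K/2 - v/4)
u = -35
Q = -1
(u + (H(5, 0) + Q))*(-12) = (-35 + ((5 - ½*5 - ¼*0) - 1))*(-12) = (-35 + ((5 - 5/2 + 0) - 1))*(-12) = (-35 + (5/2 - 1))*(-12) = (-35 + 3/2)*(-12) = -67/2*(-12) = 402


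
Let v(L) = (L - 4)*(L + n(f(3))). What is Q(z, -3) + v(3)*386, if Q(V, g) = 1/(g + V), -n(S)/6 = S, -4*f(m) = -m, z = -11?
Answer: 8105/14 ≈ 578.93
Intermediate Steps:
f(m) = m/4 (f(m) = -(-1)*m/4 = m/4)
n(S) = -6*S
Q(V, g) = 1/(V + g)
v(L) = (-4 + L)*(-9/2 + L) (v(L) = (L - 4)*(L - 3*3/2) = (-4 + L)*(L - 6*¾) = (-4 + L)*(L - 9/2) = (-4 + L)*(-9/2 + L))
Q(z, -3) + v(3)*386 = 1/(-11 - 3) + (18 + 3² - 17/2*3)*386 = 1/(-14) + (18 + 9 - 51/2)*386 = -1/14 + (3/2)*386 = -1/14 + 579 = 8105/14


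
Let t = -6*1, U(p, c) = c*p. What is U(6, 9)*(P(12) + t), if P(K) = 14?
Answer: 432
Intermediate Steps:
t = -6
U(6, 9)*(P(12) + t) = (9*6)*(14 - 6) = 54*8 = 432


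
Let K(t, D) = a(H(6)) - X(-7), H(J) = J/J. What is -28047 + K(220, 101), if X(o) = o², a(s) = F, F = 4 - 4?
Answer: -28096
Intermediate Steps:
H(J) = 1
F = 0
a(s) = 0
K(t, D) = -49 (K(t, D) = 0 - 1*(-7)² = 0 - 1*49 = 0 - 49 = -49)
-28047 + K(220, 101) = -28047 - 49 = -28096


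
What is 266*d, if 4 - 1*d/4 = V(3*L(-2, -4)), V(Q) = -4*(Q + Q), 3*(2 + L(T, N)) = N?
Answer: -80864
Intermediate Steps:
L(T, N) = -2 + N/3
V(Q) = -8*Q
d = -304 (d = 16 - (-32)*3*(-2 + (⅓)*(-4)) = 16 - (-32)*3*(-2 - 4/3) = 16 - (-32)*3*(-10/3) = 16 - (-32)*(-10) = 16 - 4*80 = 16 - 320 = -304)
266*d = 266*(-304) = -80864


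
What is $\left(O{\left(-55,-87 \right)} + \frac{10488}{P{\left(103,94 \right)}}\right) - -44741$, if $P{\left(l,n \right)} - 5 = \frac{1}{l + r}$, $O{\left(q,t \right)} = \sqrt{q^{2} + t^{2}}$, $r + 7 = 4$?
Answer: $\frac{7821347}{167} + \sqrt{10594} \approx 46937.0$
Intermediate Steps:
$r = -3$ ($r = -7 + 4 = -3$)
$P{\left(l,n \right)} = 5 + \frac{1}{-3 + l}$ ($P{\left(l,n \right)} = 5 + \frac{1}{l - 3} = 5 + \frac{1}{-3 + l}$)
$\left(O{\left(-55,-87 \right)} + \frac{10488}{P{\left(103,94 \right)}}\right) - -44741 = \left(\sqrt{\left(-55\right)^{2} + \left(-87\right)^{2}} + \frac{10488}{\frac{1}{-3 + 103} \left(-14 + 5 \cdot 103\right)}\right) - -44741 = \left(\sqrt{3025 + 7569} + \frac{10488}{\frac{1}{100} \left(-14 + 515\right)}\right) + 44741 = \left(\sqrt{10594} + \frac{10488}{\frac{1}{100} \cdot 501}\right) + 44741 = \left(\sqrt{10594} + \frac{10488}{\frac{501}{100}}\right) + 44741 = \left(\sqrt{10594} + 10488 \cdot \frac{100}{501}\right) + 44741 = \left(\sqrt{10594} + \frac{349600}{167}\right) + 44741 = \left(\frac{349600}{167} + \sqrt{10594}\right) + 44741 = \frac{7821347}{167} + \sqrt{10594}$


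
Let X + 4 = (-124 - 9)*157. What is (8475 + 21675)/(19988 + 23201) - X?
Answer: 902032415/43189 ≈ 20886.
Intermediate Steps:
X = -20885 (X = -4 + (-124 - 9)*157 = -4 - 133*157 = -4 - 20881 = -20885)
(8475 + 21675)/(19988 + 23201) - X = (8475 + 21675)/(19988 + 23201) - 1*(-20885) = 30150/43189 + 20885 = 902032415/43189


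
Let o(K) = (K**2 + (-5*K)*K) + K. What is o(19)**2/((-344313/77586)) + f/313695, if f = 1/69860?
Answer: -5725744392776624429/12513312371700 ≈ -4.5757e+5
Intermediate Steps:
o(K) = K - 4*K**2 (o(K) = (K**2 - 5*K**2) + K = -4*K**2 + K = K - 4*K**2)
f = 1/69860 ≈ 1.4314e-5
o(19)**2/((-344313/77586)) + f/313695 = (19*(1 - 4*19))**2/((-344313/77586)) + (1/69860)/313695 = (19*(1 - 76))**2/((-344313*1/77586)) + (1/69860)*(1/313695) = (19*(-75))**2/(-1713/386) + 1/21914732700 = (-1425)**2*(-386/1713) + 1/21914732700 = 2030625*(-386/1713) + 1/21914732700 = -261273750/571 + 1/21914732700 = -5725744392776624429/12513312371700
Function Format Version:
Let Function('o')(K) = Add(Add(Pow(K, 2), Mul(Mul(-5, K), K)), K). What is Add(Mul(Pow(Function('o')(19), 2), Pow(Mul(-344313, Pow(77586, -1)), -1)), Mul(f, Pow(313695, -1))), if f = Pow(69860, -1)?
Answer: Rational(-5725744392776624429, 12513312371700) ≈ -4.5757e+5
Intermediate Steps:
Function('o')(K) = Add(K, Mul(-4, Pow(K, 2))) (Function('o')(K) = Add(Add(Pow(K, 2), Mul(-5, Pow(K, 2))), K) = Add(Mul(-4, Pow(K, 2)), K) = Add(K, Mul(-4, Pow(K, 2))))
f = Rational(1, 69860) ≈ 1.4314e-5
Add(Mul(Pow(Function('o')(19), 2), Pow(Mul(-344313, Pow(77586, -1)), -1)), Mul(f, Pow(313695, -1))) = Add(Mul(Pow(Mul(19, Add(1, Mul(-4, 19))), 2), Pow(Mul(-344313, Pow(77586, -1)), -1)), Mul(Rational(1, 69860), Pow(313695, -1))) = Add(Mul(Pow(Mul(19, Add(1, -76)), 2), Pow(Mul(-344313, Rational(1, 77586)), -1)), Mul(Rational(1, 69860), Rational(1, 313695))) = Add(Mul(Pow(Mul(19, -75), 2), Pow(Rational(-1713, 386), -1)), Rational(1, 21914732700)) = Add(Mul(Pow(-1425, 2), Rational(-386, 1713)), Rational(1, 21914732700)) = Add(Mul(2030625, Rational(-386, 1713)), Rational(1, 21914732700)) = Add(Rational(-261273750, 571), Rational(1, 21914732700)) = Rational(-5725744392776624429, 12513312371700)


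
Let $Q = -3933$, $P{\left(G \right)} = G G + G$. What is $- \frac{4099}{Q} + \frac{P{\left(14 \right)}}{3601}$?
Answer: $\frac{15586429}{14162733} \approx 1.1005$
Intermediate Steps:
$P{\left(G \right)} = G + G^{2}$ ($P{\left(G \right)} = G^{2} + G = G + G^{2}$)
$- \frac{4099}{Q} + \frac{P{\left(14 \right)}}{3601} = - \frac{4099}{-3933} + \frac{14 \left(1 + 14\right)}{3601} = \left(-4099\right) \left(- \frac{1}{3933}\right) + 14 \cdot 15 \cdot \frac{1}{3601} = \frac{4099}{3933} + 210 \cdot \frac{1}{3601} = \frac{4099}{3933} + \frac{210}{3601} = \frac{15586429}{14162733}$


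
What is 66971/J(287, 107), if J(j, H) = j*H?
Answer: 66971/30709 ≈ 2.1808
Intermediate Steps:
J(j, H) = H*j
66971/J(287, 107) = 66971/((107*287)) = 66971/30709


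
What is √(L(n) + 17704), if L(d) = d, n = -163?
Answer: 3*√1949 ≈ 132.44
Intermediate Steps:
√(L(n) + 17704) = √(-163 + 17704) = √17541 = 3*√1949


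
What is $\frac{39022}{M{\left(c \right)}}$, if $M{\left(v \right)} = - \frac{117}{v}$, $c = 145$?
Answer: $- \frac{5658190}{117} \approx -48361.0$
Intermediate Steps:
$\frac{39022}{M{\left(c \right)}} = \frac{39022}{\left(-117\right) \frac{1}{145}} = \frac{39022}{- \frac{117}{145}} = 39022 \left(- \frac{145}{117}\right) = - \frac{5658190}{117}$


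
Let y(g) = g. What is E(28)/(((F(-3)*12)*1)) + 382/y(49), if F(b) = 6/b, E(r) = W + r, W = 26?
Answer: 1087/196 ≈ 5.5459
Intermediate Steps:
E(r) = 26 + r
E(28)/(((F(-3)*12)*1)) + 382/y(49) = (26 + 28)/((((6/(-3))*12)*1)) + 382/49 = 54/((((6*(-⅓))*12)*1)) + 382*(1/49) = 54/((-2*12*1)) + 382/49 = 54/((-24*1)) + 382/49 = 54/(-24) + 382/49 = 54*(-1/24) + 382/49 = -9/4 + 382/49 = 1087/196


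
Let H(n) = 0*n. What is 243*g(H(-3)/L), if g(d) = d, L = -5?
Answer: 0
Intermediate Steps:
H(n) = 0
243*g(H(-3)/L) = 243*(0/(-5)) = 243*(0*(-⅕)) = 243*0 = 0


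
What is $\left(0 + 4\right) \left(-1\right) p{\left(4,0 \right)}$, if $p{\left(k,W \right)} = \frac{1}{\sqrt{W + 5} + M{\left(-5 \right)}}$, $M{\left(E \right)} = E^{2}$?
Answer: $- \frac{5}{31} + \frac{\sqrt{5}}{155} \approx -0.14686$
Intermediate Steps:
$p{\left(k,W \right)} = \frac{1}{25 + \sqrt{5 + W}}$ ($p{\left(k,W \right)} = \frac{1}{\sqrt{W + 5} + \left(-5\right)^{2}} = \frac{1}{\sqrt{5 + W} + 25} = \frac{1}{25 + \sqrt{5 + W}}$)
$\left(0 + 4\right) \left(-1\right) p{\left(4,0 \right)} = \frac{\left(0 + 4\right) \left(-1\right)}{25 + \sqrt{5 + 0}} = \frac{4 \left(-1\right)}{25 + \sqrt{5}} = - \frac{4}{25 + \sqrt{5}}$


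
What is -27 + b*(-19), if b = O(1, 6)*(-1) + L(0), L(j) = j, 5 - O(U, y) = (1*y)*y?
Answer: -616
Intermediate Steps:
O(U, y) = 5 - y² (O(U, y) = 5 - 1*y*y = 5 - y*y = 5 - y²)
b = 31 (b = (5 - 1*6²)*(-1) + 0 = (5 - 1*36)*(-1) + 0 = (5 - 36)*(-1) + 0 = -31*(-1) + 0 = 31 + 0 = 31)
-27 + b*(-19) = -27 + 31*(-19) = -27 - 589 = -616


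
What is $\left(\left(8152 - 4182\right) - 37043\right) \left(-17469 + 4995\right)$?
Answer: $412552602$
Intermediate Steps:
$\left(\left(8152 - 4182\right) - 37043\right) \left(-17469 + 4995\right) = \left(3970 - 37043\right) \left(-12474\right) = \left(-33073\right) \left(-12474\right) = 412552602$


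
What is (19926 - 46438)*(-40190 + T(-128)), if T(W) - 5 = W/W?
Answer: 1065358208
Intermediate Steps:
T(W) = 6 (T(W) = 5 + W/W = 5 + 1 = 6)
(19926 - 46438)*(-40190 + T(-128)) = (19926 - 46438)*(-40190 + 6) = -26512*(-40184) = 1065358208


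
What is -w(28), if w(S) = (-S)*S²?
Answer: 21952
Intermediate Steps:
w(S) = -S³
-w(28) = -(-1)*28³ = -(-1)*21952 = -1*(-21952) = 21952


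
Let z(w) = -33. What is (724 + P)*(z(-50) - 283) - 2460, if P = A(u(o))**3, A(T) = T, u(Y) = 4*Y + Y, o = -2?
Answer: 84756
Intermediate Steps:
u(Y) = 5*Y
P = -1000 (P = (5*(-2))**3 = (-10)**3 = -1000)
(724 + P)*(z(-50) - 283) - 2460 = (724 - 1000)*(-33 - 283) - 2460 = -276*(-316) - 2460 = 87216 - 2460 = 84756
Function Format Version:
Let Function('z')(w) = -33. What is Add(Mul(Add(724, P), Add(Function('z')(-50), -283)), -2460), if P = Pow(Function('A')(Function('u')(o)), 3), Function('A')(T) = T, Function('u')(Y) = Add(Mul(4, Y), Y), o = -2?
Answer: 84756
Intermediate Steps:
Function('u')(Y) = Mul(5, Y)
P = -1000 (P = Pow(Mul(5, -2), 3) = Pow(-10, 3) = -1000)
Add(Mul(Add(724, P), Add(Function('z')(-50), -283)), -2460) = Add(Mul(Add(724, -1000), Add(-33, -283)), -2460) = Add(Mul(-276, -316), -2460) = Add(87216, -2460) = 84756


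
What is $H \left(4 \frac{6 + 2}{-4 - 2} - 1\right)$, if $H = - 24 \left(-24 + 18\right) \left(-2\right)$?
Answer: $1824$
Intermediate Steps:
$H = -288$ ($H = \left(-24\right) \left(-6\right) \left(-2\right) = 144 \left(-2\right) = -288$)
$H \left(4 \frac{6 + 2}{-4 - 2} - 1\right) = - 288 \left(4 \frac{6 + 2}{-4 - 2} - 1\right) = - 288 \left(4 \frac{8}{-6} - 1\right) = - 288 \left(4 \cdot 8 \left(- \frac{1}{6}\right) - 1\right) = - 288 \left(4 \left(- \frac{4}{3}\right) - 1\right) = - 288 \left(- \frac{16}{3} - 1\right) = \left(-288\right) \left(- \frac{19}{3}\right) = 1824$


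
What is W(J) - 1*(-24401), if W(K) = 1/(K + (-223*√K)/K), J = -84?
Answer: 15676000577/642433 - 446*I*√21/642433 ≈ 24401.0 - 0.0031814*I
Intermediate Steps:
W(K) = 1/(K - 223/√K)
W(J) - 1*(-24401) = -84/((-84)² - 446*I*√21) - 1*(-24401) = -84/(7056 - 446*I*√21) + 24401 = 24401 - 84/(7056 - 446*I*√21)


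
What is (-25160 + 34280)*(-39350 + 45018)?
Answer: 51692160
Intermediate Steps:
(-25160 + 34280)*(-39350 + 45018) = 9120*5668 = 51692160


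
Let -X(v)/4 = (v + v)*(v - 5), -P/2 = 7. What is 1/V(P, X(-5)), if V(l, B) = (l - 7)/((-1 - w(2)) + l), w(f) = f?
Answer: 17/21 ≈ 0.80952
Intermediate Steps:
P = -14 (P = -2*7 = -14)
X(v) = -8*v*(-5 + v) (X(v) = -4*(v + v)*(v - 5) = -4*2*v*(-5 + v) = -8*v*(-5 + v))
V(l, B) = (-7 + l)/(-3 + l) (V(l, B) = (l - 7)/((-1 - 1*2) + l) = (-7 + l)/((-1 - 2) + l) = (-7 + l)/(-3 + l))
1/V(P, X(-5)) = 1/((7 - 1*(-14))/(3 - 1*(-14))) = 1/((7 + 14)/(3 + 14)) = 1/(21/17) = 17/21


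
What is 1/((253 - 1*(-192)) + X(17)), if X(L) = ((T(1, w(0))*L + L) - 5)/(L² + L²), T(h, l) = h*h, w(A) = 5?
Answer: 578/257239 ≈ 0.0022469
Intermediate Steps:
T(h, l) = h²
X(L) = (-5 + 2*L)/(2*L²) (X(L) = ((1²*L + L) - 5)/(L² + L²) = ((1*L + L) - 5)/((2*L²)) = ((L + L) - 5)*(1/(2*L²)) = (2*L - 5)*(1/(2*L²)) = (-5 + 2*L)*(1/(2*L²)) = (-5 + 2*L)/(2*L²))
1/((253 - 1*(-192)) + X(17)) = 1/((253 - 1*(-192)) + (-5/2 + 17)/17²) = 1/((253 + 192) + (1/289)*(29/2)) = 1/(445 + 29/578) = 1/(257239/578) = 578/257239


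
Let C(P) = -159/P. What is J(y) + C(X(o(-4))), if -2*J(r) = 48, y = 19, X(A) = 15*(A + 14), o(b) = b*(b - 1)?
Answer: -4133/170 ≈ -24.312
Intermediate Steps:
o(b) = b*(-1 + b)
X(A) = 210 + 15*A (X(A) = 15*(14 + A) = 210 + 15*A)
J(r) = -24 (J(r) = -½*48 = -24)
J(y) + C(X(o(-4))) = -24 - 159/(210 + 15*(-4*(-1 - 4))) = -24 - 159/(210 + 15*(-4*(-5))) = -24 - 159/(210 + 15*20) = -24 - 159/(210 + 300) = -24 - 159/510 = -24 - 159*1/510 = -24 - 53/170 = -4133/170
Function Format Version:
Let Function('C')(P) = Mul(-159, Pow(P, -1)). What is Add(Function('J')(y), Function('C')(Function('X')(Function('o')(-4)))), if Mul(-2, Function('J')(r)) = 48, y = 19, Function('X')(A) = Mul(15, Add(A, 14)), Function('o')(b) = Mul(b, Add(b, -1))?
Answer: Rational(-4133, 170) ≈ -24.312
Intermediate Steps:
Function('o')(b) = Mul(b, Add(-1, b))
Function('X')(A) = Add(210, Mul(15, A)) (Function('X')(A) = Mul(15, Add(14, A)) = Add(210, Mul(15, A)))
Function('J')(r) = -24 (Function('J')(r) = Mul(Rational(-1, 2), 48) = -24)
Add(Function('J')(y), Function('C')(Function('X')(Function('o')(-4)))) = Add(-24, Mul(-159, Pow(Add(210, Mul(15, Mul(-4, Add(-1, -4)))), -1))) = Add(-24, Mul(-159, Pow(Add(210, Mul(15, Mul(-4, -5))), -1))) = Add(-24, Mul(-159, Pow(Add(210, Mul(15, 20)), -1))) = Add(-24, Mul(-159, Pow(Add(210, 300), -1))) = Add(-24, Mul(-159, Pow(510, -1))) = Add(-24, Mul(-159, Rational(1, 510))) = Add(-24, Rational(-53, 170)) = Rational(-4133, 170)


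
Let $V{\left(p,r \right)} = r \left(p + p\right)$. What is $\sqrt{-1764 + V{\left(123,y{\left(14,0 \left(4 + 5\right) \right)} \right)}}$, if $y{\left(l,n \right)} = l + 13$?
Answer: $3 \sqrt{542} \approx 69.843$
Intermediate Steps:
$y{\left(l,n \right)} = 13 + l$
$V{\left(p,r \right)} = 2 p r$ ($V{\left(p,r \right)} = r 2 p = 2 p r$)
$\sqrt{-1764 + V{\left(123,y{\left(14,0 \left(4 + 5\right) \right)} \right)}} = \sqrt{-1764 + 2 \cdot 123 \left(13 + 14\right)} = \sqrt{-1764 + 2 \cdot 123 \cdot 27} = \sqrt{-1764 + 6642} = \sqrt{4878} = 3 \sqrt{542}$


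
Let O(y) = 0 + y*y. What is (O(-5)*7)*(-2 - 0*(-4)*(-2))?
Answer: -350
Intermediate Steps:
O(y) = y² (O(y) = 0 + y² = y²)
(O(-5)*7)*(-2 - 0*(-4)*(-2)) = ((-5)²*7)*(-2 - 0*(-4)*(-2)) = (25*7)*(-2 - 0*(-2)) = 175*(-2 - 1*0) = 175*(-2 + 0) = 175*(-2) = -350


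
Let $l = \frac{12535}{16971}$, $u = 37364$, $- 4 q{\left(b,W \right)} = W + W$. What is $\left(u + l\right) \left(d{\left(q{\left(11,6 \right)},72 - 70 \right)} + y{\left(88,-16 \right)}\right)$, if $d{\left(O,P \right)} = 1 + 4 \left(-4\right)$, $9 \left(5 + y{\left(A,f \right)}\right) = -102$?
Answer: $- \frac{59606996026}{50913} \approx -1.1708 \cdot 10^{6}$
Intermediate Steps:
$y{\left(A,f \right)} = - \frac{49}{3}$ ($y{\left(A,f \right)} = -5 + \frac{1}{9} \left(-102\right) = -5 - \frac{34}{3} = - \frac{49}{3}$)
$q{\left(b,W \right)} = - \frac{W}{2}$ ($q{\left(b,W \right)} = - \frac{W + W}{4} = - \frac{2 W}{4} = - \frac{W}{2}$)
$d{\left(O,P \right)} = -15$ ($d{\left(O,P \right)} = 1 - 16 = -15$)
$l = \frac{12535}{16971}$ ($l = 12535 \cdot \frac{1}{16971} = \frac{12535}{16971} \approx 0.73861$)
$\left(u + l\right) \left(d{\left(q{\left(11,6 \right)},72 - 70 \right)} + y{\left(88,-16 \right)}\right) = \left(37364 + \frac{12535}{16971}\right) \left(-15 - \frac{49}{3}\right) = \frac{634116979}{16971} \left(- \frac{94}{3}\right) = - \frac{59606996026}{50913}$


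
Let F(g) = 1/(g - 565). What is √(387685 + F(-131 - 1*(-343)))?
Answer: 2*√12077259953/353 ≈ 622.64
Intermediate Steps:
F(g) = 1/(-565 + g)
√(387685 + F(-131 - 1*(-343))) = √(387685 + 1/(-565 + (-131 - 1*(-343)))) = √(387685 + 1/(-565 + (-131 + 343))) = √(387685 + 1/(-565 + 212)) = √(387685 + 1/(-353)) = √(387685 - 1/353) = √(136852804/353) = 2*√12077259953/353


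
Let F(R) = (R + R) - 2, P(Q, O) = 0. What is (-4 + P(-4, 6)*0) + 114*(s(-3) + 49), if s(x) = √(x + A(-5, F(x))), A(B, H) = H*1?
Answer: 5582 + 114*I*√11 ≈ 5582.0 + 378.1*I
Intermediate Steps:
F(R) = -2 + 2*R (F(R) = 2*R - 2 = -2 + 2*R)
A(B, H) = H
s(x) = √(-2 + 3*x) (s(x) = √(x + (-2 + 2*x)) = √(-2 + 3*x))
(-4 + P(-4, 6)*0) + 114*(s(-3) + 49) = (-4 + 0*0) + 114*(√(-2 + 3*(-3)) + 49) = (-4 + 0) + 114*(√(-2 - 9) + 49) = -4 + 114*(√(-11) + 49) = -4 + 114*(I*√11 + 49) = -4 + 114*(49 + I*√11) = -4 + (5586 + 114*I*√11) = 5582 + 114*I*√11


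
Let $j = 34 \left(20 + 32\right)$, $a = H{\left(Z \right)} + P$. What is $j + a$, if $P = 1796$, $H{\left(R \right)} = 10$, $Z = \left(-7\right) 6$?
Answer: $3574$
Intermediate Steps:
$Z = -42$
$a = 1806$ ($a = 10 + 1796 = 1806$)
$j = 1768$ ($j = 34 \cdot 52 = 1768$)
$j + a = 1768 + 1806 = 3574$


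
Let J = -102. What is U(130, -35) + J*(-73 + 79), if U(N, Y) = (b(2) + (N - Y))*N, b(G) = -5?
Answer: 20188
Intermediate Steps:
U(N, Y) = N*(-5 + N - Y) (U(N, Y) = (-5 + (N - Y))*N = (-5 + N - Y)*N = N*(-5 + N - Y))
U(130, -35) + J*(-73 + 79) = 130*(-5 + 130 - 1*(-35)) - 102*(-73 + 79) = 130*(-5 + 130 + 35) - 102*6 = 130*160 - 612 = 20800 - 612 = 20188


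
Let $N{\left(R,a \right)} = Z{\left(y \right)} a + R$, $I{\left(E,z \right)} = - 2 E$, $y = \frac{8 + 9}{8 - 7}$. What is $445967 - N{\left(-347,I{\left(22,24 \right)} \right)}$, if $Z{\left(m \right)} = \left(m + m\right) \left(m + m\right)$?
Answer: $497178$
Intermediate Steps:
$y = 17$ ($y = \frac{17}{1} = 17 \cdot 1 = 17$)
$Z{\left(m \right)} = 4 m^{2}$ ($Z{\left(m \right)} = 2 m 2 m = 4 m^{2}$)
$N{\left(R,a \right)} = R + 1156 a$ ($N{\left(R,a \right)} = 4 \cdot 17^{2} a + R = 4 \cdot 289 a + R = 1156 a + R = R + 1156 a$)
$445967 - N{\left(-347,I{\left(22,24 \right)} \right)} = 445967 - \left(-347 + 1156 \left(\left(-2\right) 22\right)\right) = 445967 - \left(-347 + 1156 \left(-44\right)\right) = 445967 - \left(-347 - 50864\right) = 445967 - -51211 = 445967 + 51211 = 497178$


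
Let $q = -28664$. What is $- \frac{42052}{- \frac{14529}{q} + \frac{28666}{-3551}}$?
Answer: $\frac{4280299152928}{770089745} \approx 5558.2$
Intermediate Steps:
$- \frac{42052}{- \frac{14529}{q} + \frac{28666}{-3551}} = - \frac{42052}{- \frac{14529}{-28664} + \frac{28666}{-3551}} = - \frac{42052}{\left(-14529\right) \left(- \frac{1}{28664}\right) + 28666 \left(- \frac{1}{3551}\right)} = - \frac{42052}{\frac{14529}{28664} - \frac{28666}{3551}} = - \frac{42052}{- \frac{770089745}{101785864}} = - \frac{42052 \left(-101785864\right)}{770089745} = \left(-1\right) \left(- \frac{4280299152928}{770089745}\right) = \frac{4280299152928}{770089745}$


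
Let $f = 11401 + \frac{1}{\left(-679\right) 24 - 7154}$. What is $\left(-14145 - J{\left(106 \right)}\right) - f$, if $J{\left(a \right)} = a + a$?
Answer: $- \frac{604025099}{23450} \approx -25758.0$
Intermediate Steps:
$J{\left(a \right)} = 2 a$
$f = \frac{267353449}{23450}$ ($f = 11401 + \frac{1}{-16296 - 7154} = 11401 + \frac{1}{-23450} = 11401 - \frac{1}{23450} = \frac{267353449}{23450} \approx 11401.0$)
$\left(-14145 - J{\left(106 \right)}\right) - f = \left(-14145 - 2 \cdot 106\right) - \frac{267353449}{23450} = \left(-14145 - 212\right) - \frac{267353449}{23450} = -14357 - \frac{267353449}{23450} = - \frac{604025099}{23450}$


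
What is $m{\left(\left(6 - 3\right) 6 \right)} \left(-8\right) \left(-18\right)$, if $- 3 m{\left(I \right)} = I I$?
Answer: $-15552$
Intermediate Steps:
$m{\left(I \right)} = - \frac{I^{2}}{3}$ ($m{\left(I \right)} = - \frac{I I}{3} = - \frac{I^{2}}{3}$)
$m{\left(\left(6 - 3\right) 6 \right)} \left(-8\right) \left(-18\right) = - \frac{\left(\left(6 - 3\right) 6\right)^{2}}{3} \left(-8\right) \left(-18\right) = - \frac{\left(3 \cdot 6\right)^{2}}{3} \left(-8\right) \left(-18\right) = - \frac{18^{2}}{3} \left(-8\right) \left(-18\right) = \left(- \frac{1}{3}\right) 324 \left(-8\right) \left(-18\right) = \left(-108\right) \left(-8\right) \left(-18\right) = 864 \left(-18\right) = -15552$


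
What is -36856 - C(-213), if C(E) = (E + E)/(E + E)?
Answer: -36857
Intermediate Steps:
C(E) = 1 (C(E) = (2*E)/((2*E)) = (2*E)*(1/(2*E)) = 1)
-36856 - C(-213) = -36856 - 1*1 = -36856 - 1 = -36857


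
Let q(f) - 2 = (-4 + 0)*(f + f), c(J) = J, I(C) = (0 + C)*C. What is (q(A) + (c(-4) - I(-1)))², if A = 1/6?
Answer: 169/9 ≈ 18.778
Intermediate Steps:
I(C) = C² (I(C) = C*C = C²)
A = ⅙ (A = 1*(⅙) = ⅙ ≈ 0.16667)
q(f) = 2 - 8*f (q(f) = 2 + (-4 + 0)*(f + f) = 2 - 8*f)
(q(A) + (c(-4) - I(-1)))² = ((2 - 8*⅙) + (-4 - 1*(-1)²))² = ((2 - 4/3) + (-4 - 1*1))² = (⅔ + (-4 - 1))² = (⅔ - 5)² = (-13/3)² = 169/9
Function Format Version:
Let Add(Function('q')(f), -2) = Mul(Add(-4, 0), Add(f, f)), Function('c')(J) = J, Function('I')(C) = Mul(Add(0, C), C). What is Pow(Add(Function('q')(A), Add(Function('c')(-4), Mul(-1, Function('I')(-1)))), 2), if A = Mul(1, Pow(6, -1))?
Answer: Rational(169, 9) ≈ 18.778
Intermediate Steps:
Function('I')(C) = Pow(C, 2) (Function('I')(C) = Mul(C, C) = Pow(C, 2))
A = Rational(1, 6) (A = Mul(1, Rational(1, 6)) = Rational(1, 6) ≈ 0.16667)
Function('q')(f) = Add(2, Mul(-8, f)) (Function('q')(f) = Add(2, Mul(Add(-4, 0), Add(f, f))) = Add(2, Mul(-4, Mul(2, f))) = Add(2, Mul(-8, f)))
Pow(Add(Function('q')(A), Add(Function('c')(-4), Mul(-1, Function('I')(-1)))), 2) = Pow(Add(Add(2, Mul(-8, Rational(1, 6))), Add(-4, Mul(-1, Pow(-1, 2)))), 2) = Pow(Add(Add(2, Rational(-4, 3)), Add(-4, Mul(-1, 1))), 2) = Pow(Add(Rational(2, 3), Add(-4, -1)), 2) = Pow(Add(Rational(2, 3), -5), 2) = Pow(Rational(-13, 3), 2) = Rational(169, 9)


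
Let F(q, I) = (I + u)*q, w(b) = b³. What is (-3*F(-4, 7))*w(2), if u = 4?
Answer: 1056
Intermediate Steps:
F(q, I) = q*(4 + I) (F(q, I) = (I + 4)*q = (4 + I)*q = q*(4 + I))
(-3*F(-4, 7))*w(2) = -(-12)*(4 + 7)*2³ = -(-12)*11*8 = -3*(-44)*8 = 132*8 = 1056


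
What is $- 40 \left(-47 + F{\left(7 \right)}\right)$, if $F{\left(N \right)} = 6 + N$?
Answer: $1360$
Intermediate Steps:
$- 40 \left(-47 + F{\left(7 \right)}\right) = - 40 \left(-47 + \left(6 + 7\right)\right) = - 40 \left(-47 + 13\right) = \left(-40\right) \left(-34\right) = 1360$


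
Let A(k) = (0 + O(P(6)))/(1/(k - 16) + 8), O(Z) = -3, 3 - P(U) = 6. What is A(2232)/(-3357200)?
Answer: 831/7439974850 ≈ 1.1169e-7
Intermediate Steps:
P(U) = -3 (P(U) = 3 - 1*6 = 3 - 6 = -3)
A(k) = -3/(8 + 1/(-16 + k)) (A(k) = (0 - 3)/(1/(k - 16) + 8) = -3/(1/(-16 + k) + 8) = -3/(8 + 1/(-16 + k)))
A(2232)/(-3357200) = (3*(16 - 1*2232)/(-127 + 8*2232))/(-3357200) = (3*(16 - 2232)/(-127 + 17856))*(-1/3357200) = (3*(-2216)/17729)*(-1/3357200) = (3*(1/17729)*(-2216))*(-1/3357200) = -6648/17729*(-1/3357200) = 831/7439974850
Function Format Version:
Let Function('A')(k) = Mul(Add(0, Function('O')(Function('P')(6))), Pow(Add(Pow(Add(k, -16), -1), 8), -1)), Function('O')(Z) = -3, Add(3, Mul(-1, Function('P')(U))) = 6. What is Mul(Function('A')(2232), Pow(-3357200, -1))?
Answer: Rational(831, 7439974850) ≈ 1.1169e-7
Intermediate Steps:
Function('P')(U) = -3 (Function('P')(U) = Add(3, Mul(-1, 6)) = Add(3, -6) = -3)
Function('A')(k) = Mul(-3, Pow(Add(8, Pow(Add(-16, k), -1)), -1)) (Function('A')(k) = Mul(Add(0, -3), Pow(Add(Pow(Add(k, -16), -1), 8), -1)) = Mul(-3, Pow(Add(Pow(Add(-16, k), -1), 8), -1)) = Mul(-3, Pow(Add(8, Pow(Add(-16, k), -1)), -1)))
Mul(Function('A')(2232), Pow(-3357200, -1)) = Mul(Mul(3, Pow(Add(-127, Mul(8, 2232)), -1), Add(16, Mul(-1, 2232))), Pow(-3357200, -1)) = Mul(Mul(3, Pow(Add(-127, 17856), -1), Add(16, -2232)), Rational(-1, 3357200)) = Mul(Mul(3, Pow(17729, -1), -2216), Rational(-1, 3357200)) = Mul(Mul(3, Rational(1, 17729), -2216), Rational(-1, 3357200)) = Mul(Rational(-6648, 17729), Rational(-1, 3357200)) = Rational(831, 7439974850)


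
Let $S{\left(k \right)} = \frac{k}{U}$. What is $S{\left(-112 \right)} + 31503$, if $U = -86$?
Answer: $\frac{1354685}{43} \approx 31504.0$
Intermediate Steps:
$S{\left(k \right)} = - \frac{k}{86}$ ($S{\left(k \right)} = \frac{k}{-86} = k \left(- \frac{1}{86}\right) = - \frac{k}{86}$)
$S{\left(-112 \right)} + 31503 = \left(- \frac{1}{86}\right) \left(-112\right) + 31503 = \frac{56}{43} + 31503 = \frac{1354685}{43}$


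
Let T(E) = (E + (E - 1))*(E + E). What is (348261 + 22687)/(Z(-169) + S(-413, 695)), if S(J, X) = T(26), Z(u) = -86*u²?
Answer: -185474/1226797 ≈ -0.15119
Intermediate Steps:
T(E) = 2*E*(-1 + 2*E) (T(E) = (E + (-1 + E))*(2*E) = (-1 + 2*E)*(2*E) = 2*E*(-1 + 2*E))
S(J, X) = 2652 (S(J, X) = 2*26*(-1 + 2*26) = 2*26*(-1 + 52) = 2*26*51 = 2652)
(348261 + 22687)/(Z(-169) + S(-413, 695)) = (348261 + 22687)/(-86*(-169)² + 2652) = 370948/(-86*28561 + 2652) = 370948/(-2456246 + 2652) = 370948/(-2453594) = 370948*(-1/2453594) = -185474/1226797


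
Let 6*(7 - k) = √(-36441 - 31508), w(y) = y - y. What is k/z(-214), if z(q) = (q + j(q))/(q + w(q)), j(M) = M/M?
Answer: 1498/213 - 107*I*√67949/639 ≈ 7.0329 - 43.649*I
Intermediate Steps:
j(M) = 1
w(y) = 0
k = 7 - I*√67949/6 (k = 7 - √(-36441 - 31508)/6 = 7 - I*√67949/6 ≈ 7.0 - 43.445*I)
z(q) = (1 + q)/q (z(q) = (q + 1)/(q + 0) = (1 + q)/q)
k/z(-214) = (7 - I*√67949/6)/(((1 - 214)/(-214))) = (7 - I*√67949/6)/((-1/214*(-213))) = (7 - I*√67949/6)/(213/214) = (7 - I*√67949/6)*(214/213) = 1498/213 - 107*I*√67949/639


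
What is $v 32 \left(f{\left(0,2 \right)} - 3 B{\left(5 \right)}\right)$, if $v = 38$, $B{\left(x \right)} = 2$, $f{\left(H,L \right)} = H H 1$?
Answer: $-7296$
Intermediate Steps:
$f{\left(H,L \right)} = H^{2}$ ($f{\left(H,L \right)} = H^{2} \cdot 1 = H^{2}$)
$v 32 \left(f{\left(0,2 \right)} - 3 B{\left(5 \right)}\right) = 38 \cdot 32 \left(0^{2} - 6\right) = 1216 \left(0 - 6\right) = 1216 \left(-6\right) = -7296$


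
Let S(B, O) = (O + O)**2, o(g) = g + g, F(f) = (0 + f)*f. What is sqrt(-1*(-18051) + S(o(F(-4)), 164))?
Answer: sqrt(125635) ≈ 354.45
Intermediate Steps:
F(f) = f**2 (F(f) = f*f = f**2)
o(g) = 2*g
S(B, O) = 4*O**2 (S(B, O) = (2*O)**2 = 4*O**2)
sqrt(-1*(-18051) + S(o(F(-4)), 164)) = sqrt(-1*(-18051) + 4*164**2) = sqrt(18051 + 4*26896) = sqrt(18051 + 107584) = sqrt(125635)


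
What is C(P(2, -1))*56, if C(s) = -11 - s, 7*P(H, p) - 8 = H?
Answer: -696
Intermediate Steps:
P(H, p) = 8/7 + H/7
C(P(2, -1))*56 = (-11 - (8/7 + (⅐)*2))*56 = (-11 - (8/7 + 2/7))*56 = (-11 - 1*10/7)*56 = (-11 - 10/7)*56 = -87/7*56 = -696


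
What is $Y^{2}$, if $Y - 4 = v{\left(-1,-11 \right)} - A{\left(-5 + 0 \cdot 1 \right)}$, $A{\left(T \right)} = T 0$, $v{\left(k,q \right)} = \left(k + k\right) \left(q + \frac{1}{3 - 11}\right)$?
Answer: $\frac{11025}{16} \approx 689.06$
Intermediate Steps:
$v{\left(k,q \right)} = 2 k \left(- \frac{1}{8} + q\right)$ ($v{\left(k,q \right)} = 2 k \left(q + \frac{1}{-8}\right) = 2 k \left(q - \frac{1}{8}\right) = 2 k \left(- \frac{1}{8} + q\right)$)
$A{\left(T \right)} = 0$
$Y = \frac{105}{4}$ ($Y = 4 + \left(\frac{1}{4} \left(-1\right) \left(-1 + 8 \left(-11\right)\right) - 0\right) = 4 + \left(\frac{1}{4} \left(-1\right) \left(-1 - 88\right) + 0\right) = 4 + \left(\frac{1}{4} \left(-1\right) \left(-89\right) + 0\right) = 4 + \left(\frac{89}{4} + 0\right) = 4 + \frac{89}{4} = \frac{105}{4} \approx 26.25$)
$Y^{2} = \left(\frac{105}{4}\right)^{2} = \frac{11025}{16}$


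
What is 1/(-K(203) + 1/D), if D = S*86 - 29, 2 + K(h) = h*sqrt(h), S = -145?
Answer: -44633929/186698316655774 - 4530525029*sqrt(203)/186698316655774 ≈ -0.00034598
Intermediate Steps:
K(h) = -2 + h**(3/2) (K(h) = -2 + h*sqrt(h) = -2 + h**(3/2))
D = -12499 (D = -145*86 - 29 = -12470 - 29 = -12499)
1/(-K(203) + 1/D) = 1/(-(-2 + 203**(3/2)) + 1/(-12499)) = 1/(-(-2 + 203*sqrt(203)) - 1/12499) = 1/((2 - 203*sqrt(203)) - 1/12499) = 1/(24997/12499 - 203*sqrt(203))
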